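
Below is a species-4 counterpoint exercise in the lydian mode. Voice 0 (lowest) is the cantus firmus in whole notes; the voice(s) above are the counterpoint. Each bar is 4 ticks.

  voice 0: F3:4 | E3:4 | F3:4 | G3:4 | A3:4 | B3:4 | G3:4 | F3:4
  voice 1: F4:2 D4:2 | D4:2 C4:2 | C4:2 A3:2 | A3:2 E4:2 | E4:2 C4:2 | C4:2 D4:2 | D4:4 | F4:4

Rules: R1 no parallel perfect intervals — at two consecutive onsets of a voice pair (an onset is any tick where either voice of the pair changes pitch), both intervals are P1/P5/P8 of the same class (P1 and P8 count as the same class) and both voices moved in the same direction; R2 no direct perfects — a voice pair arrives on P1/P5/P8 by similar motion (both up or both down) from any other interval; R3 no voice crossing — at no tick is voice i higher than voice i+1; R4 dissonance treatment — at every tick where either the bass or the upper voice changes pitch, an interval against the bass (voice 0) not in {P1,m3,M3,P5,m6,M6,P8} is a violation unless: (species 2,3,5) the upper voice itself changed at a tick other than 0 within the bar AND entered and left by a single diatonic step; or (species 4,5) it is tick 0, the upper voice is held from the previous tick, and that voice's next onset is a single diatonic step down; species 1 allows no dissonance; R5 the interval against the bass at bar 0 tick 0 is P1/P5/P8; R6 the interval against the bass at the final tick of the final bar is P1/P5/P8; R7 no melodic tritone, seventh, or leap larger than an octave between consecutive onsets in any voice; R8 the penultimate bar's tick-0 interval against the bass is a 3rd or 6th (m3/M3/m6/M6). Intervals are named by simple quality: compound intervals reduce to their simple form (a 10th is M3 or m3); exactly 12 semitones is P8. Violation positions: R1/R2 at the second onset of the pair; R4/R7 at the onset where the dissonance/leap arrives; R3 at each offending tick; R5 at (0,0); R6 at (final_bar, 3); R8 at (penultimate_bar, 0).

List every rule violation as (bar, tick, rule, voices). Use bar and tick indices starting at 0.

bar 0: v0=F3 v1=F4 downbeat P8
bar 1: v0=E3 v1=D4 downbeat m7
bar 2: v0=F3 v1=C4 downbeat P5
bar 3: v0=G3 v1=A3 downbeat M2
bar 4: v0=A3 v1=E4 downbeat P5
bar 5: v0=B3 v1=C4 downbeat m2
bar 6: v0=G3 v1=D4 downbeat P5
bar 7: v0=F3 v1=F4 downbeat P8
  -> R4 @ bar 3 tick 0 v(0, 1): G3/A3 M2 untreated
  -> R4 @ bar 5 tick 0 v(0, 1): B3/C4 m2 untreated
  -> R8 @ bar 6 tick 0 v(0, 1): penult P5 not 3rd/6th

(3, 0, R4, (0, 1))
(5, 0, R4, (0, 1))
(6, 0, R8, (0, 1))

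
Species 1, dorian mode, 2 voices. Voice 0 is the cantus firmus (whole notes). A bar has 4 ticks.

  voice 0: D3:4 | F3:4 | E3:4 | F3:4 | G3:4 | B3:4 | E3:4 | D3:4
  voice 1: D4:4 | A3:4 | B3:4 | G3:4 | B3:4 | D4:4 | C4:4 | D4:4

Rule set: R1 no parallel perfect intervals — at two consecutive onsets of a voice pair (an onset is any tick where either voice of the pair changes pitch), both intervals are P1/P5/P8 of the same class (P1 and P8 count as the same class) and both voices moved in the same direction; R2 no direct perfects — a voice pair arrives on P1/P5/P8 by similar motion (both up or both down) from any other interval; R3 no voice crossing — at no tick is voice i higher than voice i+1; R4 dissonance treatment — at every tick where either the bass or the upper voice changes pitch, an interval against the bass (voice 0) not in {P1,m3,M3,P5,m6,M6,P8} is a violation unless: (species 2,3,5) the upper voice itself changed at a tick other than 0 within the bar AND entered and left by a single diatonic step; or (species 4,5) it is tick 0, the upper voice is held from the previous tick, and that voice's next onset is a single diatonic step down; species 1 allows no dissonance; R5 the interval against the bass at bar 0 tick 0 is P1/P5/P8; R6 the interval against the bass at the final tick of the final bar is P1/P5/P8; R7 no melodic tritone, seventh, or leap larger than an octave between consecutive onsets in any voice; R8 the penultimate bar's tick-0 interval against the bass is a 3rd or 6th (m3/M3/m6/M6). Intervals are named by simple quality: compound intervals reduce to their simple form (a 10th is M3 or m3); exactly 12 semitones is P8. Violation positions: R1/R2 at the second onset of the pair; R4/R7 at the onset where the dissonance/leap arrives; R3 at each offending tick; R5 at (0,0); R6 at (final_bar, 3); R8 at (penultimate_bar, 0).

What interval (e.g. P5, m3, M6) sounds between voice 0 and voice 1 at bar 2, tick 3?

voice 0=E3 voice 1=B3 -> P5

P5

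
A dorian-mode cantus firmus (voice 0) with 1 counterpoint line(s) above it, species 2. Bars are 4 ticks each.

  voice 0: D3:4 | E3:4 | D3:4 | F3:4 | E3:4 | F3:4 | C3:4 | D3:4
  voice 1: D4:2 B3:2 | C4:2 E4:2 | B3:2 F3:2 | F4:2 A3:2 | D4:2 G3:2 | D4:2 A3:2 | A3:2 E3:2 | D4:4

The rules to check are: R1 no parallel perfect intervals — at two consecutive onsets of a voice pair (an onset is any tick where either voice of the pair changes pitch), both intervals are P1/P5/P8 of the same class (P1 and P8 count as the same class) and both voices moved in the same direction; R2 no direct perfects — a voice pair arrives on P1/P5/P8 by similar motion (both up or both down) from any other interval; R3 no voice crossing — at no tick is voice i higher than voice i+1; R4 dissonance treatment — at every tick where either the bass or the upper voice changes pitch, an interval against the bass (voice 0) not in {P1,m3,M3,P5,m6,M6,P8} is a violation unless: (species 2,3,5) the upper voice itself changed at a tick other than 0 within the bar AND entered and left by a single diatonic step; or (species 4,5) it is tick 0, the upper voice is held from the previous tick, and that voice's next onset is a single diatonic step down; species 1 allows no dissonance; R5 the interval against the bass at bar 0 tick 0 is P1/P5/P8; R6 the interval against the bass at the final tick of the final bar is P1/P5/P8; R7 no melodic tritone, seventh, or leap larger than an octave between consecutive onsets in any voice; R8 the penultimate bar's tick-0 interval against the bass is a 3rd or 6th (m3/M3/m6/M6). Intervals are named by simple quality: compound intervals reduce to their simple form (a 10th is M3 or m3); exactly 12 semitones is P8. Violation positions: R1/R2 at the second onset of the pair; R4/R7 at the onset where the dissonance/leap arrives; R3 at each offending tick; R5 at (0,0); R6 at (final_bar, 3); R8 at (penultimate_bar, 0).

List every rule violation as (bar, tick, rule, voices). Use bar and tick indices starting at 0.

(2, 2, R7, (1,))
(3, 0, R2, (0, 1))
(4, 0, R4, (0, 1))
(7, 0, R2, (0, 1))
(7, 0, R7, (1,))

bar 0: v0=D3 v1=D4 downbeat P8
bar 1: v0=E3 v1=C4 downbeat m6
bar 2: v0=D3 v1=B3 downbeat M6
bar 3: v0=F3 v1=F4 downbeat P8
bar 4: v0=E3 v1=D4 downbeat m7
bar 5: v0=F3 v1=D4 downbeat M6
bar 6: v0=C3 v1=A3 downbeat M6
bar 7: v0=D3 v1=D4 downbeat P8
  -> R7 @ bar 2 tick 2 v(1,): B3->F3 leap 6st
  -> R2 @ bar 3 tick 0 v(0, 1): D3/F3 m3 -> F3/F4 P8 similar
  -> R4 @ bar 4 tick 0 v(0, 1): E3/D4 m7 untreated
  -> R2 @ bar 7 tick 0 v(0, 1): C3/E3 M3 -> D3/D4 P8 similar
  -> R7 @ bar 7 tick 0 v(1,): E3->D4 leap 10st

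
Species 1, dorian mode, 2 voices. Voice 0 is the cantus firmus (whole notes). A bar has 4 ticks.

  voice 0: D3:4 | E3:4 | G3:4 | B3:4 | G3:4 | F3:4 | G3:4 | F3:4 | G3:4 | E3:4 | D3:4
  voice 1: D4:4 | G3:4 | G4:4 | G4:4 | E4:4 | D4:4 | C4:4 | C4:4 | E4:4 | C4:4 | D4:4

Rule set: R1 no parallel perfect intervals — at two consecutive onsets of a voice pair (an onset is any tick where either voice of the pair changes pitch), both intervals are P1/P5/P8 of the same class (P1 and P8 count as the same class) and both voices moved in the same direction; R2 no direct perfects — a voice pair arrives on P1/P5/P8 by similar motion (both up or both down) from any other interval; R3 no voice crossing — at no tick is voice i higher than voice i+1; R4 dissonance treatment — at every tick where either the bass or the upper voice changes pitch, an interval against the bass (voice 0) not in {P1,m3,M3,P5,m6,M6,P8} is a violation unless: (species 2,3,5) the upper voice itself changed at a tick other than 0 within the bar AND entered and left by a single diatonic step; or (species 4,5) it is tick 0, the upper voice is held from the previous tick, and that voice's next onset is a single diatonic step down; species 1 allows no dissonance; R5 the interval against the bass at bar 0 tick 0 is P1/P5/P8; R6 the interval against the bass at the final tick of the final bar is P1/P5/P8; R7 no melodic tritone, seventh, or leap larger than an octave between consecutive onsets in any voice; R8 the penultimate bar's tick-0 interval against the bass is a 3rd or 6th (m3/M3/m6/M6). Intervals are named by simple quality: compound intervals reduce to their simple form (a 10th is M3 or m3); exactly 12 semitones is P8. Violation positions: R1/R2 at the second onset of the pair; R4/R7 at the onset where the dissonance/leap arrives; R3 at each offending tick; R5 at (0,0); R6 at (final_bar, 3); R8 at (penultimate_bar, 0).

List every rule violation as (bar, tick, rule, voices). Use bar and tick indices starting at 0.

(2, 0, R2, (0, 1))
(6, 0, R4, (0, 1))

bar 0: v0=D3 v1=D4 downbeat P8
bar 1: v0=E3 v1=G3 downbeat m3
bar 2: v0=G3 v1=G4 downbeat P8
bar 3: v0=B3 v1=G4 downbeat m6
bar 4: v0=G3 v1=E4 downbeat M6
bar 5: v0=F3 v1=D4 downbeat M6
bar 6: v0=G3 v1=C4 downbeat P4
bar 7: v0=F3 v1=C4 downbeat P5
bar 8: v0=G3 v1=E4 downbeat M6
bar 9: v0=E3 v1=C4 downbeat m6
bar 10: v0=D3 v1=D4 downbeat P8
  -> R2 @ bar 2 tick 0 v(0, 1): E3/G3 m3 -> G3/G4 P8 similar
  -> R4 @ bar 6 tick 0 v(0, 1): G3/C4 P4 untreated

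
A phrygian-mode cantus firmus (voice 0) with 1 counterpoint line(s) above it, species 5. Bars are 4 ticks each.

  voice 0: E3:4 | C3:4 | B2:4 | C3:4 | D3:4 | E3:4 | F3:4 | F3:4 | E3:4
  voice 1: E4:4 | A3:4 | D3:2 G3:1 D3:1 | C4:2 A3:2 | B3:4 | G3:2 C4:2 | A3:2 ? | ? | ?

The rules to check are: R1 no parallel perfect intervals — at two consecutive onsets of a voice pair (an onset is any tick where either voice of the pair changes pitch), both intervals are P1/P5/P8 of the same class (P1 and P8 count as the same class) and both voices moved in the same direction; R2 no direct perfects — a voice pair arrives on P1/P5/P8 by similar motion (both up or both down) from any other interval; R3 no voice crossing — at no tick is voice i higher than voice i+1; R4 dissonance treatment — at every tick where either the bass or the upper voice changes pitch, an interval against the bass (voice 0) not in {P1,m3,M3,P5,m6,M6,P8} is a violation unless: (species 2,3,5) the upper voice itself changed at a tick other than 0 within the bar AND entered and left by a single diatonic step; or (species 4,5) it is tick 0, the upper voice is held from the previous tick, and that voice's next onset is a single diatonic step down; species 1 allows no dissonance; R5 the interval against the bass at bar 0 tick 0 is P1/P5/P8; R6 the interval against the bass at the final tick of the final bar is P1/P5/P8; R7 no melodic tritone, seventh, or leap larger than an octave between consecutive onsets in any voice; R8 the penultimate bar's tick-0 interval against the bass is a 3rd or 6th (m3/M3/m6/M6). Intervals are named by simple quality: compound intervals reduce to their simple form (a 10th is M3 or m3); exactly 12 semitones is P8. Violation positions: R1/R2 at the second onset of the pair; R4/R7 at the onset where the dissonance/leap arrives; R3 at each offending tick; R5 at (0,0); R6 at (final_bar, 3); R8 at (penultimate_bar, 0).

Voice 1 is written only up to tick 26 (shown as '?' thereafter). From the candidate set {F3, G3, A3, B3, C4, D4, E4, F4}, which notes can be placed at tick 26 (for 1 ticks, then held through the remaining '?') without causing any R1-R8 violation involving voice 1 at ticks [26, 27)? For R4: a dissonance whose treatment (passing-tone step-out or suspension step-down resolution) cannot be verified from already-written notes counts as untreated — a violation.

F3: legal
G3: violates R4
A3: legal
B3: violates R4
C4: legal
D4: legal
E4: violates R4
F4: legal

{A3, C4, D4, F3, F4}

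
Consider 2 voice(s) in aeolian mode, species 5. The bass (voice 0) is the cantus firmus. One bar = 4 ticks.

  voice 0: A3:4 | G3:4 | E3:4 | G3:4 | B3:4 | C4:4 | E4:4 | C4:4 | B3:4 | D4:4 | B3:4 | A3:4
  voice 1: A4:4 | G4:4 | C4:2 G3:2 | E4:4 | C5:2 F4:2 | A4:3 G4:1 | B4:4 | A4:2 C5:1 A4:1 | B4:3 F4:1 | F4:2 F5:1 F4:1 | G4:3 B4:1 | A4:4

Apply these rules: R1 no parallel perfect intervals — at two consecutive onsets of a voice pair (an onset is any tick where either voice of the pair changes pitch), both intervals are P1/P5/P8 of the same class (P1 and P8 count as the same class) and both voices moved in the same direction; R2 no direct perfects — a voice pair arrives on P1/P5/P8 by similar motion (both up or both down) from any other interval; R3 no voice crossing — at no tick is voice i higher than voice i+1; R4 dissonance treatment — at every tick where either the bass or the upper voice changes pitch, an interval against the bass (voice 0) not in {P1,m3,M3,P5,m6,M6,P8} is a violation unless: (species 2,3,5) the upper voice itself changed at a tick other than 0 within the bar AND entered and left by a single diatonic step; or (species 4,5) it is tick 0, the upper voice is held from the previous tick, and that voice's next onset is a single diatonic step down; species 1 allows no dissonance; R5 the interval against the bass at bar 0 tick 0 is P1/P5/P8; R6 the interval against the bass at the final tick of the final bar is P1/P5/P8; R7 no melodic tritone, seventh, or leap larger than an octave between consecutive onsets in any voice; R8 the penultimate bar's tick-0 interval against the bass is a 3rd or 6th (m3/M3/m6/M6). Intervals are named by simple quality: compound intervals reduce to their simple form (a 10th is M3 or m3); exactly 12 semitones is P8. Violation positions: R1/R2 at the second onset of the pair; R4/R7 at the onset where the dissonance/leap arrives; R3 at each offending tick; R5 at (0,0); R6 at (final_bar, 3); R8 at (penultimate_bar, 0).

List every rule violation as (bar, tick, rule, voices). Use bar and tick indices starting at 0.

(1, 0, R1, (0, 1))
(4, 0, R4, (0, 1))
(4, 2, R4, (0, 1))
(6, 0, R1, (0, 1))
(8, 3, R4, (0, 1))
(8, 3, R7, (1,))
(11, 0, R1, (0, 1))

bar 0: v0=A3 v1=A4 downbeat P8
bar 1: v0=G3 v1=G4 downbeat P8
bar 2: v0=E3 v1=C4 downbeat m6
bar 3: v0=G3 v1=E4 downbeat M6
bar 4: v0=B3 v1=C5 downbeat m2
bar 5: v0=C4 v1=A4 downbeat M6
bar 6: v0=E4 v1=B4 downbeat P5
bar 7: v0=C4 v1=A4 downbeat M6
bar 8: v0=B3 v1=B4 downbeat P8
bar 9: v0=D4 v1=F4 downbeat m3
bar 10: v0=B3 v1=G4 downbeat m6
bar 11: v0=A3 v1=A4 downbeat P8
  -> R1 @ bar 1 tick 0 v(0, 1): A3/A4 P8 -> G3/G4 P8 similar
  -> R4 @ bar 4 tick 0 v(0, 1): B3/C5 m2 untreated
  -> R4 @ bar 4 tick 2 v(0, 1): B3/F4 TT untreated
  -> R1 @ bar 6 tick 0 v(0, 1): C4/G4 P5 -> E4/B4 P5 similar
  -> R4 @ bar 8 tick 3 v(0, 1): B3/F4 TT untreated
  -> R7 @ bar 8 tick 3 v(1,): B4->F4 leap 6st
  -> R1 @ bar 11 tick 0 v(0, 1): B3/B4 P8 -> A3/A4 P8 similar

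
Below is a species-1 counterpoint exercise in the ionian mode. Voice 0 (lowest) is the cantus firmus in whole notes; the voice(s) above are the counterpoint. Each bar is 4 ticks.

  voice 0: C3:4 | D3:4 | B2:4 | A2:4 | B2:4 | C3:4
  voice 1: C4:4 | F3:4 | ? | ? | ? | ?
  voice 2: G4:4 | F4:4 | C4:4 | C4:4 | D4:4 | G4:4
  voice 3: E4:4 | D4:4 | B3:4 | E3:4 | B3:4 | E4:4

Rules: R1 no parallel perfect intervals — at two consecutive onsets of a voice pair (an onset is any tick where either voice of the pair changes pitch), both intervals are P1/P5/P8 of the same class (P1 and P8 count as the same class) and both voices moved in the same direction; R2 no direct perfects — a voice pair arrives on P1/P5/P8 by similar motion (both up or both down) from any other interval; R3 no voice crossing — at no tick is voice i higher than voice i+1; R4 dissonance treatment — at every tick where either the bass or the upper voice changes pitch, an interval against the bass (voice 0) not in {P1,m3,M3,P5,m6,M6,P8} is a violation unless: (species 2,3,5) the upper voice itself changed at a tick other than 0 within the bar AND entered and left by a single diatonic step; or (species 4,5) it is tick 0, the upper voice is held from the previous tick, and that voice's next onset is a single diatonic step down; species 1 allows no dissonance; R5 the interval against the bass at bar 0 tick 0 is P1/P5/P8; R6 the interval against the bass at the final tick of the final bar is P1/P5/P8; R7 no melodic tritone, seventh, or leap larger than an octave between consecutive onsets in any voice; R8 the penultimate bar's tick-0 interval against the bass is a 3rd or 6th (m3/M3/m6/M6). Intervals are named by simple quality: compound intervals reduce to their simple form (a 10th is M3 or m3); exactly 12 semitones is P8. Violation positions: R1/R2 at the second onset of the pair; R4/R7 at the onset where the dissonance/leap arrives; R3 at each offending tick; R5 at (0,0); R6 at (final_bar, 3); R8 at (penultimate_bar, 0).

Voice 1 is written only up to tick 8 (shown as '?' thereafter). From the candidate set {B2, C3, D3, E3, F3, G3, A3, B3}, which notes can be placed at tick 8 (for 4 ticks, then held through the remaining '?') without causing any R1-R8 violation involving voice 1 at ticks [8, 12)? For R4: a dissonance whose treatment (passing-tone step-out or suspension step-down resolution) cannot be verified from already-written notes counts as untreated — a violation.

{D3, G3}

B2: violates R2,R7
C3: violates R1,R4
D3: legal
E3: violates R2,R4
F3: violates R4
G3: legal
A3: violates R4
B3: violates R7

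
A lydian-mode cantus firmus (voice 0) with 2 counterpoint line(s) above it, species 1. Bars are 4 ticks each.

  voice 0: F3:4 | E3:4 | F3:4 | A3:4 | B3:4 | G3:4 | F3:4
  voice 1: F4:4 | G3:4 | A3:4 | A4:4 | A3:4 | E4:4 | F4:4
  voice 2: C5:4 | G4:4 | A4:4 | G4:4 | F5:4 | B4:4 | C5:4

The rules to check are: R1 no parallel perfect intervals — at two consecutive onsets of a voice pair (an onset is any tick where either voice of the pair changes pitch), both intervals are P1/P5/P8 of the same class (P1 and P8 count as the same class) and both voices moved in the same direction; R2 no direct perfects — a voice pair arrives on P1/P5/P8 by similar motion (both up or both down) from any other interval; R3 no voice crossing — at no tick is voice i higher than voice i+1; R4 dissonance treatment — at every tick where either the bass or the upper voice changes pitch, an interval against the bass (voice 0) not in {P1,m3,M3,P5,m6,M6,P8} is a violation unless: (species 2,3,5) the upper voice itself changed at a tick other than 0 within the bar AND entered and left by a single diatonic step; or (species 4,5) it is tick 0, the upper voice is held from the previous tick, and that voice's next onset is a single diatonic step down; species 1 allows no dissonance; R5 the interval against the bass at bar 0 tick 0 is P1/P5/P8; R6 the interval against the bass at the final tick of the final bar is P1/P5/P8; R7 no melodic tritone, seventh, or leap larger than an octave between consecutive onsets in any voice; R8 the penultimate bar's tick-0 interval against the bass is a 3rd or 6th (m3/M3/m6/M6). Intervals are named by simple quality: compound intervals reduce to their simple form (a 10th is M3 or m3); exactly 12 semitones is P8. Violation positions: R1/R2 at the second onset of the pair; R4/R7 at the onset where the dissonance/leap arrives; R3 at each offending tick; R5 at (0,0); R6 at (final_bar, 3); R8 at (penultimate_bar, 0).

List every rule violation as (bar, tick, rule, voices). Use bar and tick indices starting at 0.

(1, 0, R2, (1, 2))
(1, 0, R7, (1,))
(2, 0, R1, (1, 2))
(3, 0, R2, (0, 1))
(3, 0, R3, (1, 2))
(3, 0, R4, (0, 2))
(3, 1, R3, (1, 2))
(3, 2, R3, (1, 2))
(3, 3, R3, (1, 2))
(4, 0, R3, (0, 1))
(4, 0, R4, (0, 1))
(4, 0, R4, (0, 2))
(4, 0, R7, (2,))
(4, 1, R3, (0, 1))
(4, 2, R3, (0, 1))
(4, 3, R3, (0, 1))
(5, 0, R7, (2,))
(6, 0, R1, (1, 2))

bar 0: v0=F3 v1=F4 v2=C5 downbeat P5
bar 1: v0=E3 v1=G3 v2=G4 downbeat m3
bar 2: v0=F3 v1=A3 v2=A4 downbeat M3
bar 3: v0=A3 v1=A4 v2=G4 downbeat m7
bar 4: v0=B3 v1=A3 v2=F5 downbeat TT
bar 5: v0=G3 v1=E4 v2=B4 downbeat M3
bar 6: v0=F3 v1=F4 v2=C5 downbeat P5
  -> R2 @ bar 1 tick 0 v(1, 2): F4/C5 P5 -> G3/G4 P8 similar
  -> R7 @ bar 1 tick 0 v(1,): F4->G3 leap 10st
  -> R1 @ bar 2 tick 0 v(1, 2): G3/G4 P8 -> A3/A4 P8 similar
  -> R2 @ bar 3 tick 0 v(0, 1): F3/A3 M3 -> A3/A4 P8 similar
  -> R3 @ bar 3 tick 0 v(1, 2): A4 above G4
  -> R4 @ bar 3 tick 0 v(0, 2): A3/G4 m7 untreated
  -> R3 @ bar 3 tick 1 v(1, 2): A4 above G4
  -> R3 @ bar 3 tick 2 v(1, 2): A4 above G4
  -> R3 @ bar 3 tick 3 v(1, 2): A4 above G4
  -> R3 @ bar 4 tick 0 v(0, 1): B3 above A3
  -> R4 @ bar 4 tick 0 v(0, 1): B3/A3 M2 untreated
  -> R4 @ bar 4 tick 0 v(0, 2): B3/F5 TT untreated
  -> R7 @ bar 4 tick 0 v(2,): G4->F5 leap 10st
  -> R3 @ bar 4 tick 1 v(0, 1): B3 above A3
  -> R3 @ bar 4 tick 2 v(0, 1): B3 above A3
  -> R3 @ bar 4 tick 3 v(0, 1): B3 above A3
  -> R7 @ bar 5 tick 0 v(2,): F5->B4 leap 6st
  -> R1 @ bar 6 tick 0 v(1, 2): E4/B4 P5 -> F4/C5 P5 similar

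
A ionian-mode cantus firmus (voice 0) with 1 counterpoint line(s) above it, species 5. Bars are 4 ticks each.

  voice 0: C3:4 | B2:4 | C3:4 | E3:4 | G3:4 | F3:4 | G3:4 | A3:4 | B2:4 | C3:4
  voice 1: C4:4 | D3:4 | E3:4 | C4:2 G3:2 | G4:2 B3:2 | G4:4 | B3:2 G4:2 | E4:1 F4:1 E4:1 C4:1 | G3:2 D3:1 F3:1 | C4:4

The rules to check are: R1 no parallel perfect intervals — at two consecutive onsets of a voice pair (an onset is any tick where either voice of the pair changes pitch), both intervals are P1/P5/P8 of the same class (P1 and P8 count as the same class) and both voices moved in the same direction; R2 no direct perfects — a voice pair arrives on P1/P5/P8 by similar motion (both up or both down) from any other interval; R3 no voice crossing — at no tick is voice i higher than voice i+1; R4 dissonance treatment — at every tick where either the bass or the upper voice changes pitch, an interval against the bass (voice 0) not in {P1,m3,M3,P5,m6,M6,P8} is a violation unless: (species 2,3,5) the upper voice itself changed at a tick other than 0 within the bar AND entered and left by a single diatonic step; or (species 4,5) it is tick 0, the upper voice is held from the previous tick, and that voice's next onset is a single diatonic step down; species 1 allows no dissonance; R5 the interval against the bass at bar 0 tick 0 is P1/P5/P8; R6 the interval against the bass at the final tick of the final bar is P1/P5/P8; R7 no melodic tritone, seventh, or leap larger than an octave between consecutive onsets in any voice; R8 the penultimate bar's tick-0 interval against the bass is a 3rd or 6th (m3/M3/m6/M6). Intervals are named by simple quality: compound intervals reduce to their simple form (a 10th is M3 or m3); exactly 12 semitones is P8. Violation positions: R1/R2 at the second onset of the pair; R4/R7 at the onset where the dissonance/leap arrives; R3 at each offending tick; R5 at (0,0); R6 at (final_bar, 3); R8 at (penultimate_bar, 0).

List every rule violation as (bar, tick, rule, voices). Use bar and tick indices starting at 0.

(1, 0, R7, (1,))
(4, 0, R2, (0, 1))
(5, 0, R4, (0, 1))
(8, 0, R7, (0,))
(8, 3, R4, (0, 1))
(9, 0, R2, (0, 1))

bar 0: v0=C3 v1=C4 downbeat P8
bar 1: v0=B2 v1=D3 downbeat m3
bar 2: v0=C3 v1=E3 downbeat M3
bar 3: v0=E3 v1=C4 downbeat m6
bar 4: v0=G3 v1=G4 downbeat P8
bar 5: v0=F3 v1=G4 downbeat M2
bar 6: v0=G3 v1=B3 downbeat M3
bar 7: v0=A3 v1=E4 downbeat P5
bar 8: v0=B2 v1=G3 downbeat m6
bar 9: v0=C3 v1=C4 downbeat P8
  -> R7 @ bar 1 tick 0 v(1,): C4->D3 leap 10st
  -> R2 @ bar 4 tick 0 v(0, 1): E3/G3 m3 -> G3/G4 P8 similar
  -> R4 @ bar 5 tick 0 v(0, 1): F3/G4 M2 untreated
  -> R7 @ bar 8 tick 0 v(0,): A3->B2 leap 10st
  -> R4 @ bar 8 tick 3 v(0, 1): B2/F3 TT untreated
  -> R2 @ bar 9 tick 0 v(0, 1): B2/F3 TT -> C3/C4 P8 similar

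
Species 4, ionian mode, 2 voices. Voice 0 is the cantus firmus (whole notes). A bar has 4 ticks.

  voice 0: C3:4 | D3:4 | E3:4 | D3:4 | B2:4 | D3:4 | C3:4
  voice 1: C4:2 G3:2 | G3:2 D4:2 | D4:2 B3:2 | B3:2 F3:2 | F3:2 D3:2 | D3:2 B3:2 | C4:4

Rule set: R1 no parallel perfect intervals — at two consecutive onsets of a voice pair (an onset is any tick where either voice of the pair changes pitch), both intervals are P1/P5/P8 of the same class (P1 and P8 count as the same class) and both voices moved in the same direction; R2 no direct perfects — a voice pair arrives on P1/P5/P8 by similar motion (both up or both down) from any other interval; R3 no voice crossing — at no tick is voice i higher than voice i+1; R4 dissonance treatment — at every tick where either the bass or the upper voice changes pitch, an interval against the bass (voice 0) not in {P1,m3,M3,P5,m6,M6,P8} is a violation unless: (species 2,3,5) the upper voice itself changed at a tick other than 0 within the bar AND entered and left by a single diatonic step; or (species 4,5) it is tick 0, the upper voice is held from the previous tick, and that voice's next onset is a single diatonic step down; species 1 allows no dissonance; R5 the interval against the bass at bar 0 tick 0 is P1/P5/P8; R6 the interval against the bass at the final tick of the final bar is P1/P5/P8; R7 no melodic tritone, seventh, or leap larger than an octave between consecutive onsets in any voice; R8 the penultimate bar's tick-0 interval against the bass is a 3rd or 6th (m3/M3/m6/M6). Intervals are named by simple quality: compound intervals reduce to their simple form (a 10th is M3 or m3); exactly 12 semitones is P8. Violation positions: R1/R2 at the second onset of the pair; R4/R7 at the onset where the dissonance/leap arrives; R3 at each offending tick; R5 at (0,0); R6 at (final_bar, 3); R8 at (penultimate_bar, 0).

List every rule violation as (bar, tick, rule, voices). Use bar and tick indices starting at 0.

bar 0: v0=C3 v1=C4 downbeat P8
bar 1: v0=D3 v1=G3 downbeat P4
bar 2: v0=E3 v1=D4 downbeat m7
bar 3: v0=D3 v1=B3 downbeat M6
bar 4: v0=B2 v1=F3 downbeat TT
bar 5: v0=D3 v1=D3 downbeat P1
bar 6: v0=C3 v1=C4 downbeat P8
  -> R4 @ bar 1 tick 0 v(0, 1): D3/G3 P4 untreated
  -> R4 @ bar 2 tick 0 v(0, 1): E3/D4 m7 untreated
  -> R7 @ bar 3 tick 2 v(1,): B3->F3 leap 6st
  -> R4 @ bar 4 tick 0 v(0, 1): B2/F3 TT untreated
  -> R8 @ bar 5 tick 0 v(0, 1): penult P1 not 3rd/6th

(1, 0, R4, (0, 1))
(2, 0, R4, (0, 1))
(3, 2, R7, (1,))
(4, 0, R4, (0, 1))
(5, 0, R8, (0, 1))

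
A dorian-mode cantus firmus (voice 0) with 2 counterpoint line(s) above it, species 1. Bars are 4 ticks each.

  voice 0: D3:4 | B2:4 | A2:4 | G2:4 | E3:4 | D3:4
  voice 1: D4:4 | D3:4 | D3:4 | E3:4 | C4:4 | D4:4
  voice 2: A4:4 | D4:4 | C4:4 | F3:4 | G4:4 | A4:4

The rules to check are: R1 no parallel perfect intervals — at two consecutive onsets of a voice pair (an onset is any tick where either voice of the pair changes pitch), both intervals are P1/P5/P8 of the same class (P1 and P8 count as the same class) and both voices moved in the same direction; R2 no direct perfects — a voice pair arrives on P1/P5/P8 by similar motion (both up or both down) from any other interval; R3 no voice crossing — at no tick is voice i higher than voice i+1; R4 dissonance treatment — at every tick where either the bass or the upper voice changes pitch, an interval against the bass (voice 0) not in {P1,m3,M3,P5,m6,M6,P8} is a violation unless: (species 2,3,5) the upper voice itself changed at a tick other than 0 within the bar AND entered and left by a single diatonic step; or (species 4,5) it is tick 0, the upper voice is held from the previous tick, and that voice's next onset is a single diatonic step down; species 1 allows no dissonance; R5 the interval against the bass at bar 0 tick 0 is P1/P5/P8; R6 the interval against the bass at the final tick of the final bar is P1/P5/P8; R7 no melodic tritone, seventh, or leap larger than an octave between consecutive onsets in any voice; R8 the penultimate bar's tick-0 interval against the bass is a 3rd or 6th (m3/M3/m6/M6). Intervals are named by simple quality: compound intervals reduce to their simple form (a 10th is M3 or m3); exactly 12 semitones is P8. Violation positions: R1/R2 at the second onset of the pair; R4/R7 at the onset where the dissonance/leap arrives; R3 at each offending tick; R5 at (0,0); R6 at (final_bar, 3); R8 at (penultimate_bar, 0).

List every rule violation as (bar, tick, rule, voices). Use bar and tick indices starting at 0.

bar 0: v0=D3 v1=D4 v2=A4 downbeat P5
bar 1: v0=B2 v1=D3 v2=D4 downbeat m3
bar 2: v0=A2 v1=D3 v2=C4 downbeat m3
bar 3: v0=G2 v1=E3 v2=F3 downbeat m7
bar 4: v0=E3 v1=C4 v2=G4 downbeat m3
bar 5: v0=D3 v1=D4 v2=A4 downbeat P5
  -> R2 @ bar 1 tick 0 v(1, 2): D4/A4 P5 -> D3/D4 P8 similar
  -> R4 @ bar 2 tick 0 v(0, 1): A2/D3 P4 untreated
  -> R4 @ bar 3 tick 0 v(0, 2): G2/F3 m7 untreated
  -> R2 @ bar 4 tick 0 v(1, 2): E3/F3 m2 -> C4/G4 P5 similar
  -> R7 @ bar 4 tick 0 v(2,): F3->G4 leap 14st
  -> R1 @ bar 5 tick 0 v(1, 2): C4/G4 P5 -> D4/A4 P5 similar

(1, 0, R2, (1, 2))
(2, 0, R4, (0, 1))
(3, 0, R4, (0, 2))
(4, 0, R2, (1, 2))
(4, 0, R7, (2,))
(5, 0, R1, (1, 2))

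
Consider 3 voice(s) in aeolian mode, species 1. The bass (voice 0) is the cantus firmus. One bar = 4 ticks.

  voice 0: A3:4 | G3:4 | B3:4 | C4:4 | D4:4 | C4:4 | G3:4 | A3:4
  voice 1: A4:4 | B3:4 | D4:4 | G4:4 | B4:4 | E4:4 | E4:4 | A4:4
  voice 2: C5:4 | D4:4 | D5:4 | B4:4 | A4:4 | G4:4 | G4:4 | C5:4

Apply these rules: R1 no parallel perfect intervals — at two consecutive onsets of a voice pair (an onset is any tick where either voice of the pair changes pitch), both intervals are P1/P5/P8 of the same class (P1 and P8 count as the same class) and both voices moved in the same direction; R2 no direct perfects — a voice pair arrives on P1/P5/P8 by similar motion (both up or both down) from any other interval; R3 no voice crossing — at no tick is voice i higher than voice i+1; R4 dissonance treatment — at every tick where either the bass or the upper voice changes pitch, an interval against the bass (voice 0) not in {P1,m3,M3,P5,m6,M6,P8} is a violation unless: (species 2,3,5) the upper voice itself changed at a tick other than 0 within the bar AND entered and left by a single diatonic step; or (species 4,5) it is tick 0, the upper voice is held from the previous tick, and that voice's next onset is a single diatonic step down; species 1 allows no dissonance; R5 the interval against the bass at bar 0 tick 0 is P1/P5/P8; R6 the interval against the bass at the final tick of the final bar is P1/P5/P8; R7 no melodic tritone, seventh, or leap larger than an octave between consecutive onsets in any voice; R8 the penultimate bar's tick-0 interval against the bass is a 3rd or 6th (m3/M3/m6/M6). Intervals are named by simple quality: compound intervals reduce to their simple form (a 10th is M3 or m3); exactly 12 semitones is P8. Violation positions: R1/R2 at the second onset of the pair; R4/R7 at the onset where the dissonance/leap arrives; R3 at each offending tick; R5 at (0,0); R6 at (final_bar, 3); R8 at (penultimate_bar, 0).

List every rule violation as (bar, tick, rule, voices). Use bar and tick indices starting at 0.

bar 0: v0=A3 v1=A4 v2=C5 downbeat m3
bar 1: v0=G3 v1=B3 v2=D4 downbeat P5
bar 2: v0=B3 v1=D4 v2=D5 downbeat m3
bar 3: v0=C4 v1=G4 v2=B4 downbeat M7
bar 4: v0=D4 v1=B4 v2=A4 downbeat P5
bar 5: v0=C4 v1=E4 v2=G4 downbeat P5
bar 6: v0=G3 v1=E4 v2=G4 downbeat P8
bar 7: v0=A3 v1=A4 v2=C5 downbeat m3
  -> R5 @ bar 0 tick 0 v(0, 2): opens on m3
  -> R2 @ bar 1 tick 0 v(0, 2): A3/C5 m3 -> G3/D4 P5 similar
  -> R7 @ bar 1 tick 0 v(1,): A4->B3 leap 10st
  -> R7 @ bar 1 tick 0 v(2,): C5->D4 leap 10st
  -> R2 @ bar 2 tick 0 v(1, 2): B3/D4 m3 -> D4/D5 P8 similar
  -> R2 @ bar 3 tick 0 v(0, 1): B3/D4 m3 -> C4/G4 P5 similar
  -> R4 @ bar 3 tick 0 v(0, 2): C4/B4 M7 untreated
  -> R3 @ bar 4 tick 0 v(1, 2): B4 above A4
  -> R3 @ bar 4 tick 1 v(1, 2): B4 above A4
  -> R3 @ bar 4 tick 2 v(1, 2): B4 above A4
  -> R3 @ bar 4 tick 3 v(1, 2): B4 above A4
  -> R1 @ bar 5 tick 0 v(0, 2): D4/A4 P5 -> C4/G4 P5 similar
  -> R8 @ bar 6 tick 0 v(0, 2): penult P8 not 3rd/6th
  -> R2 @ bar 7 tick 0 v(0, 1): G3/E4 M6 -> A3/A4 P8 similar
  -> R6 @ bar 7 tick 3 v(0, 2): closes on m3

(0, 0, R5, (0, 2))
(1, 0, R2, (0, 2))
(1, 0, R7, (1,))
(1, 0, R7, (2,))
(2, 0, R2, (1, 2))
(3, 0, R2, (0, 1))
(3, 0, R4, (0, 2))
(4, 0, R3, (1, 2))
(4, 1, R3, (1, 2))
(4, 2, R3, (1, 2))
(4, 3, R3, (1, 2))
(5, 0, R1, (0, 2))
(6, 0, R8, (0, 2))
(7, 0, R2, (0, 1))
(7, 3, R6, (0, 2))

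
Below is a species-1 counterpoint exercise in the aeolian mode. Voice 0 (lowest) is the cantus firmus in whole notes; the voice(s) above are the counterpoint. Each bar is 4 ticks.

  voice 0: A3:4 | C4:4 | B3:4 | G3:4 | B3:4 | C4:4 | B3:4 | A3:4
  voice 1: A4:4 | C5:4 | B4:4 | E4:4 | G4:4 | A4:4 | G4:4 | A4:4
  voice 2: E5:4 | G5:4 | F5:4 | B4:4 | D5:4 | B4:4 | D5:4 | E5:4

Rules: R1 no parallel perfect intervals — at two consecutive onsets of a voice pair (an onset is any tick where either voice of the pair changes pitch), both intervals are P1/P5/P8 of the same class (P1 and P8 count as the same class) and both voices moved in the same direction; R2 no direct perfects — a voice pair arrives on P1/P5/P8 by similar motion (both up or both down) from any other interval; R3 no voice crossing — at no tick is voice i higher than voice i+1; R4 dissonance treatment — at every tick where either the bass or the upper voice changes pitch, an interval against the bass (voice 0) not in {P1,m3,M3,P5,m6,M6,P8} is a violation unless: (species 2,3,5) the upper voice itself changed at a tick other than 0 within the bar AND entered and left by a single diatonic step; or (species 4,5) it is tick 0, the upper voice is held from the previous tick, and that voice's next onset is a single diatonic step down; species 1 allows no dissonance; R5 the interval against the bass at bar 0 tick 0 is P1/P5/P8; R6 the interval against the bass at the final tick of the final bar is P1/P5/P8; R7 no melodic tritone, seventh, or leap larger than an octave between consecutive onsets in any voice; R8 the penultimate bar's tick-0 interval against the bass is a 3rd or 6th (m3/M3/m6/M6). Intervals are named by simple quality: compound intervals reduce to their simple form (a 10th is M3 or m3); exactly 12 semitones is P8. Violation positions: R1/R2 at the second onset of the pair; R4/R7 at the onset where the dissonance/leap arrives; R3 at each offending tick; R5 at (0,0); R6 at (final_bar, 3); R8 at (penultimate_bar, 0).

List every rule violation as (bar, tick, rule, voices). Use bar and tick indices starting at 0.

bar 0: v0=A3 v1=A4 v2=E5 downbeat P5
bar 1: v0=C4 v1=C5 v2=G5 downbeat P5
bar 2: v0=B3 v1=B4 v2=F5 downbeat TT
bar 3: v0=G3 v1=E4 v2=B4 downbeat M3
bar 4: v0=B3 v1=G4 v2=D5 downbeat m3
bar 5: v0=C4 v1=A4 v2=B4 downbeat M7
bar 6: v0=B3 v1=G4 v2=D5 downbeat m3
bar 7: v0=A3 v1=A4 v2=E5 downbeat P5
  -> R1 @ bar 1 tick 0 v(0, 1): A3/A4 P8 -> C4/C5 P8 similar
  -> R1 @ bar 1 tick 0 v(0, 2): A3/E5 P5 -> C4/G5 P5 similar
  -> R1 @ bar 1 tick 0 v(1, 2): A4/E5 P5 -> C5/G5 P5 similar
  -> R1 @ bar 2 tick 0 v(0, 1): C4/C5 P8 -> B3/B4 P8 similar
  -> R4 @ bar 2 tick 0 v(0, 2): B3/F5 TT untreated
  -> R2 @ bar 3 tick 0 v(1, 2): B4/F5 TT -> E4/B4 P5 similar
  -> R7 @ bar 3 tick 0 v(2,): F5->B4 leap 6st
  -> R1 @ bar 4 tick 0 v(1, 2): E4/B4 P5 -> G4/D5 P5 similar
  -> R4 @ bar 5 tick 0 v(0, 2): C4/B4 M7 untreated
  -> R1 @ bar 7 tick 0 v(1, 2): G4/D5 P5 -> A4/E5 P5 similar

(1, 0, R1, (0, 1))
(1, 0, R1, (0, 2))
(1, 0, R1, (1, 2))
(2, 0, R1, (0, 1))
(2, 0, R4, (0, 2))
(3, 0, R2, (1, 2))
(3, 0, R7, (2,))
(4, 0, R1, (1, 2))
(5, 0, R4, (0, 2))
(7, 0, R1, (1, 2))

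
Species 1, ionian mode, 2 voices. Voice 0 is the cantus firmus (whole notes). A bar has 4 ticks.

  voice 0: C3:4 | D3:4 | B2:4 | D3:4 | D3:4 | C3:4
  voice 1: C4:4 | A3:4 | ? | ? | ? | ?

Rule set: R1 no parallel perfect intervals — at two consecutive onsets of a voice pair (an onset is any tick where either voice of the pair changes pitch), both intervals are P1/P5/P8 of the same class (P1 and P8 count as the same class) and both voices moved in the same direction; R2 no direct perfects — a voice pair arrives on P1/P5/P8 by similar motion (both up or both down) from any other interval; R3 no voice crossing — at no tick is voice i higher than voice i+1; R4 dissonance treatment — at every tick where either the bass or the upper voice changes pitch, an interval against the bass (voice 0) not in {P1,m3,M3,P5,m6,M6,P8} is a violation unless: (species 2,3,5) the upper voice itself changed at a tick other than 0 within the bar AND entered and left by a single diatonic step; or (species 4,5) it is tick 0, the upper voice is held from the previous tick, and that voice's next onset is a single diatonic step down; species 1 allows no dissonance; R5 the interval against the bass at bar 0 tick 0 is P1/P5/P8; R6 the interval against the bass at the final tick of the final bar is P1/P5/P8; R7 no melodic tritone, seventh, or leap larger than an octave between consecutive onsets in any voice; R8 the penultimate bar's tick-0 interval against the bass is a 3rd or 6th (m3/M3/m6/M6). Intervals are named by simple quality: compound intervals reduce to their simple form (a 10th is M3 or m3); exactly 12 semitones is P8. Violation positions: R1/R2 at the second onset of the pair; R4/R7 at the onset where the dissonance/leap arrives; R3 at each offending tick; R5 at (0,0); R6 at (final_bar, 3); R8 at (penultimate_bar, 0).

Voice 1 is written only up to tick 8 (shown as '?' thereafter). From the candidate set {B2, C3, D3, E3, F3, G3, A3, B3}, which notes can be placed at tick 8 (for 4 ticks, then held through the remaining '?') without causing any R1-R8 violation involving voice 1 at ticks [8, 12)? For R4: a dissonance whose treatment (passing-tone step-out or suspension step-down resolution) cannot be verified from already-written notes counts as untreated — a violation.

{B3, D3, G3}

B2: violates R2,R7
C3: violates R4
D3: legal
E3: violates R4
F3: violates R4
G3: legal
A3: violates R4
B3: legal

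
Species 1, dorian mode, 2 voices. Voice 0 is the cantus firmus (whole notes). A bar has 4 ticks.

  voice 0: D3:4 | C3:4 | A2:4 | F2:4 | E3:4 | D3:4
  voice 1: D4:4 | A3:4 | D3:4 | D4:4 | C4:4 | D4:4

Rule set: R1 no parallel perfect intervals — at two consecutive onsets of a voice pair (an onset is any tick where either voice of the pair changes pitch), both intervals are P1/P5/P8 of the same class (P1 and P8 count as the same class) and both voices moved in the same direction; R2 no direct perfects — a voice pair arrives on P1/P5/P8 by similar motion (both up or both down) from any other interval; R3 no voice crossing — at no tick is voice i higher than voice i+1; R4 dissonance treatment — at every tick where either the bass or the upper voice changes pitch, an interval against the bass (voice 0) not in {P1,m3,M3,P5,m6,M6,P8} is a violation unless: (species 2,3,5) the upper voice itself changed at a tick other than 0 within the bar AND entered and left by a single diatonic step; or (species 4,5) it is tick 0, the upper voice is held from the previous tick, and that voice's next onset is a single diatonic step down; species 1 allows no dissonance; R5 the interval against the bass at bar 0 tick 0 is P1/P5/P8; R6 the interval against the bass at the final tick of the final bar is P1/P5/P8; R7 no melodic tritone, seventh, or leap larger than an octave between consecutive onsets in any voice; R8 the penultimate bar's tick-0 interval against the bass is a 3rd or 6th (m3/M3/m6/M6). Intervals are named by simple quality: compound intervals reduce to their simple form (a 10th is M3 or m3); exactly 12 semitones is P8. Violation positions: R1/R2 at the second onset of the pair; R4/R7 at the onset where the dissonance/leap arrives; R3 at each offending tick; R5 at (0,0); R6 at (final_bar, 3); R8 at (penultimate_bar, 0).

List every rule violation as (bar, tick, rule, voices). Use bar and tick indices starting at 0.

(2, 0, R4, (0, 1))
(4, 0, R7, (0,))

bar 0: v0=D3 v1=D4 downbeat P8
bar 1: v0=C3 v1=A3 downbeat M6
bar 2: v0=A2 v1=D3 downbeat P4
bar 3: v0=F2 v1=D4 downbeat M6
bar 4: v0=E3 v1=C4 downbeat m6
bar 5: v0=D3 v1=D4 downbeat P8
  -> R4 @ bar 2 tick 0 v(0, 1): A2/D3 P4 untreated
  -> R7 @ bar 4 tick 0 v(0,): F2->E3 leap 11st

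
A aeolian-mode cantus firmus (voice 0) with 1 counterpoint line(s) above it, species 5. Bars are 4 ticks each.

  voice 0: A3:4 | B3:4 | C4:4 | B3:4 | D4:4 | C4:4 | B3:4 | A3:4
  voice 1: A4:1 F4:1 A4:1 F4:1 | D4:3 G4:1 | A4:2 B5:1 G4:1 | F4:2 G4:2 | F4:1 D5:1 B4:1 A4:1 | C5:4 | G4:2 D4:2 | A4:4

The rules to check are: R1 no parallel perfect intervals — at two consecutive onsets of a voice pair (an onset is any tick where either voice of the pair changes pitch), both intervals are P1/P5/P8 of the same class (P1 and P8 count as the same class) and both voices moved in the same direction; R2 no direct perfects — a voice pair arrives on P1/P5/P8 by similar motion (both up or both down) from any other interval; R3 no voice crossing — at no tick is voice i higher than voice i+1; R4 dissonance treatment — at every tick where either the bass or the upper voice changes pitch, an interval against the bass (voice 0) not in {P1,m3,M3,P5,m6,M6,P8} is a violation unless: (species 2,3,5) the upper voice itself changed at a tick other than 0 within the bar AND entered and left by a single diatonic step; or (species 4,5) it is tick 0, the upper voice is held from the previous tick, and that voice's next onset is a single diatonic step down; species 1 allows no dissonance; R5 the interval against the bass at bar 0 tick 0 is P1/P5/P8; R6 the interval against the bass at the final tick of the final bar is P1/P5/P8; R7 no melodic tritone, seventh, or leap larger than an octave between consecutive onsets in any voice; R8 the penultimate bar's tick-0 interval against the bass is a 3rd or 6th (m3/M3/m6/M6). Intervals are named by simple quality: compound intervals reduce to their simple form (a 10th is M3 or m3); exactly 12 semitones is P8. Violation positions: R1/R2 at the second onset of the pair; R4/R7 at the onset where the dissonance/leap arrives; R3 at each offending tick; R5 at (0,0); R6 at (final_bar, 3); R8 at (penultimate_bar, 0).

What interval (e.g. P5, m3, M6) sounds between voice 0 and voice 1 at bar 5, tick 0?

voice 0=C4 voice 1=C5 -> P8

P8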